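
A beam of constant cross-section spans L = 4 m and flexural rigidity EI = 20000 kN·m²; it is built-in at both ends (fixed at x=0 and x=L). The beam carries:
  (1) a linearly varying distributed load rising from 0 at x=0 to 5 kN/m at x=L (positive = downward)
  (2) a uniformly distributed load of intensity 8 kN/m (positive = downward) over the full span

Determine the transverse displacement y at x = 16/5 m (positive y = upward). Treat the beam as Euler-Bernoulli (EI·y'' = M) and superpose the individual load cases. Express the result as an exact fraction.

Load 1 — triangular load w₀=5 kN/m (0→w₀ over full span):
  y_1 = -w₀x²(L-x)²(x+2L)/(120LEI) = -5·(16/5)²·(4-(16/5))²·((16/5)+2·4)/(120·4·20000) = -224/5859375 m
Load 2 — uniform load w=8 kN/m over full span:
  y_2 = -wx²(L-x)²/(24EI) = -8·(16/5)²·(4-(16/5))²/(24·20000) = -128/1171875 m
Superposition: y = Σ y_i = -288/1953125 m ≈ -0.000147 m

y(16/5) = -288/1953125 m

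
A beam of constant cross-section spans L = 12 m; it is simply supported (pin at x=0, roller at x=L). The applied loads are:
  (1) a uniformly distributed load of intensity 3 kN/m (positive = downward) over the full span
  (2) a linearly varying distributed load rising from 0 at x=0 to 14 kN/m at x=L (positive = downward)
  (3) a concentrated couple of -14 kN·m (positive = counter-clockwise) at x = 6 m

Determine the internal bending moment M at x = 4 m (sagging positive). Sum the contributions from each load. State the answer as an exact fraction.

M(4) = 1286/9 kN·m

Load 1 — uniform load w=3 kN/m over full span:
  M_1 = wx(L-x)/2 = 3·4·(12-4)/2 = 48 kN·m
Load 2 — triangular load w₀=14 kN/m (0→w₀ over full span):
  M_2 = w₀Lx/6 - w₀x³/(6L) = 14·12·4/6 - 14·4³/(6·12) = 896/9 kN·m
Load 3 — applied couple M₀=-14 kN·m at a=6 m (b=L-a=6):
  M_3 = M₀x/L  [x≤a] = (-14)·4/12 = -14/3 kN·m
Superposition: M = Σ M_i = 1286/9 kN·m ≈ 142.888889 kN·m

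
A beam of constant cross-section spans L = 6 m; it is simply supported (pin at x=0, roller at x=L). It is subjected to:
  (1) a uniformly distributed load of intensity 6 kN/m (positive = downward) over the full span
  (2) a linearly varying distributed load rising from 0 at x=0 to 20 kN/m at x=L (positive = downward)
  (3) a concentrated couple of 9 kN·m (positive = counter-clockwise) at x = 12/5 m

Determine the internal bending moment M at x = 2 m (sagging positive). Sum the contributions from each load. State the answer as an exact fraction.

M(2) = 563/9 kN·m

Load 1 — uniform load w=6 kN/m over full span:
  M_1 = wx(L-x)/2 = 6·2·(6-2)/2 = 24 kN·m
Load 2 — triangular load w₀=20 kN/m (0→w₀ over full span):
  M_2 = w₀Lx/6 - w₀x³/(6L) = 20·6·2/6 - 20·2³/(6·6) = 320/9 kN·m
Load 3 — applied couple M₀=9 kN·m at a=12/5 m (b=L-a=18/5):
  M_3 = M₀x/L  [x≤a] = 9·2/6 = 3 kN·m
Superposition: M = Σ M_i = 563/9 kN·m ≈ 62.555556 kN·m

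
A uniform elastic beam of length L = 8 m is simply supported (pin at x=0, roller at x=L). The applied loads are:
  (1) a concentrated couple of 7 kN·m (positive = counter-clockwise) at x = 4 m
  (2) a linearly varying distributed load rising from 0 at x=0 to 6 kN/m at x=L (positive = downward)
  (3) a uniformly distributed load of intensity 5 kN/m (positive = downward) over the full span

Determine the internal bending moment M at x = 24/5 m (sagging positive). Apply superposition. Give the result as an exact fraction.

Load 1 — applied couple M₀=7 kN·m at a=4 m (b=L-a=4):
  M_1 = M₀x/L - M₀  [x>a] = 7·(24/5)/8 - 7 = -14/5 kN·m
Load 2 — triangular load w₀=6 kN/m (0→w₀ over full span):
  M_2 = w₀Lx/6 - w₀x³/(6L) = 6·8·(24/5)/6 - 6·(24/5)³/(6·8) = 3072/125 kN·m
Load 3 — uniform load w=5 kN/m over full span:
  M_3 = wx(L-x)/2 = 5·(24/5)·(8-(24/5))/2 = 192/5 kN·m
Superposition: M = Σ M_i = 7522/125 kN·m ≈ 60.176000 kN·m

M(24/5) = 7522/125 kN·m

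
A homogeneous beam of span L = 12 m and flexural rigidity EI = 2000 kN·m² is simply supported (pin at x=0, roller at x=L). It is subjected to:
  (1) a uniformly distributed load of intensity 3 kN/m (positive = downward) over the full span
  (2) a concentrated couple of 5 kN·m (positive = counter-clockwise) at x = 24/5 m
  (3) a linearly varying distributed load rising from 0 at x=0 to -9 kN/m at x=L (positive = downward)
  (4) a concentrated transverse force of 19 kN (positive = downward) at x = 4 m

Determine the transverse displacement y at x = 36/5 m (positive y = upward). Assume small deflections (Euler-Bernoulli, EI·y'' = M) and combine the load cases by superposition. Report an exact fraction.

y(36/5) = -314731/5859375 m

Load 1 — uniform load w=3 kN/m over full span:
  y_1 = -wx(L³-2Lx²+x³)/(24EI) = -3·(36/5)·(12³-2·12·(36/5)²+(36/5)³)/(24·2000) = -30132/78125 m
Load 2 — applied couple M₀=5 kN·m at a=24/5 m (b=L-a=36/5):
  y_2 = (M₀x³/(6L)-M₀(x-a)²/2+C₁x)/EI  [x>a] with C₁=M₀(3b²-L²)/(6L)=4/5 = (5·(36/5)³/(6·12)-5·((36/5)-(24/5))²/2+(4/5)·(36/5))/2000 = 27/3125 m
Load 3 — triangular load w₀=-9 kN/m (0→w₀ over full span):
  y_3 = -w₀x(7L⁴-10L²x²+3x⁴)/(360LEI) = -(-9)·(36/5)·(7·12⁴-10·12²·(36/5)²+3·(36/5)⁴)/(360·12·2000) = 1150848/1953125 m
Load 4 — point force P=19 kN at a=4 m (b=L-a=8):
  y_4 = -Pa(L-x)(2Lx-a²-x²)/(6LEI)  [x>a] = -19·4·(12-(36/5))·(2·12·(36/5)-4²-(36/5)²)/(6·12·2000) = -12464/46875 m
Superposition: y = Σ y_i = -314731/5859375 m ≈ -0.053714 m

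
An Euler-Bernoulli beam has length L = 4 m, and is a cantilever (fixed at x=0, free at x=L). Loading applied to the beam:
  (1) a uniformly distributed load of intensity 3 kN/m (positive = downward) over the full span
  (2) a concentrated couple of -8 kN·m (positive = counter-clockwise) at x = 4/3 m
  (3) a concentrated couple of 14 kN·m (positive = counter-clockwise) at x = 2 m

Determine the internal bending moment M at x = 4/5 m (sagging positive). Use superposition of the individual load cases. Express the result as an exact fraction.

Load 1 — uniform load w=3 kN/m over full span:
  M_1 = -w(L-x)²/2 = -3·(4-(4/5))²/2 = -384/25 kN·m
Load 2 — applied couple M₀=-8 kN·m at a=4/3 m (b=L-a=8/3):
  M_2 = M₀  [x≤a] = (-8) = -8 kN·m
Load 3 — applied couple M₀=14 kN·m at a=2 m (b=L-a=2):
  M_3 = M₀  [x≤a] = 14 = 14 kN·m
Superposition: M = Σ M_i = -234/25 kN·m ≈ -9.360000 kN·m

M(4/5) = -234/25 kN·m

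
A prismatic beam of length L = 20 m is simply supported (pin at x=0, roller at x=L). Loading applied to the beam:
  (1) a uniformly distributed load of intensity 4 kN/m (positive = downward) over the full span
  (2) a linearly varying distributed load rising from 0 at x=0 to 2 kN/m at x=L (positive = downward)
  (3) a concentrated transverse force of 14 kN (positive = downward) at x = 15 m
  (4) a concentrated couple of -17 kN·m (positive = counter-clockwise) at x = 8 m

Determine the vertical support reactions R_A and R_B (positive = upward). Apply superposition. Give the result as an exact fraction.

R_A = 2959/60 kN, R_B = 3881/60 kN

Load 1 — uniform load w=4 kN/m over full span:
  R_A = wL/2 = 4·20/2 = 40 kN
  R_B = wL/2 = 4·20/2 = 40 kN
Load 2 — triangular load w₀=2 kN/m (0→w₀ over full span):
  R_A = w₀L/6 = 2·20/6 = 20/3 kN
  R_B = w₀L/3 = 2·20/3 = 40/3 kN
Load 3 — point force P=14 kN at a=15 m (b=L-a=5):
  R_A = Pb/L = 14·5/20 = 7/2 kN
  R_B = Pa/L = 14·15/20 = 21/2 kN
Load 4 — applied couple M₀=-17 kN·m at a=8 m (b=L-a=12):
  R_A = M₀/L = (-17)/20 = -17/20 kN
  R_B = -M₀/L = -(-17)/20 = 17/20 kN
Superposition: R_A = 2959/60 kN, R_B = 3881/60 kN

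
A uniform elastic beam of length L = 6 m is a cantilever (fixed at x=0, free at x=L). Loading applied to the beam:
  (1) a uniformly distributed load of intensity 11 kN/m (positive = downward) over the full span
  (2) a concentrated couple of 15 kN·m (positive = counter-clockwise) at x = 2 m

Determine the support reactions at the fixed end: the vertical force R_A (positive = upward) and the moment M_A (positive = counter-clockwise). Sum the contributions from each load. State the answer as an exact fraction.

Load 1 — uniform load w=11 kN/m over full span:
  R_A = wL = 11·6 = 66 kN
  M_A = wL²/2 = 11·6²/2 = 198 kN·m
Load 2 — applied couple M₀=15 kN·m at a=2 m (b=L-a=4):
  R_A = 0 kN
  M_A = -M₀ = -15 kN·m
Superposition: R_A = 66 kN, M_A = 183 kN·m

R_A = 66 kN, M_A = 183 kN·m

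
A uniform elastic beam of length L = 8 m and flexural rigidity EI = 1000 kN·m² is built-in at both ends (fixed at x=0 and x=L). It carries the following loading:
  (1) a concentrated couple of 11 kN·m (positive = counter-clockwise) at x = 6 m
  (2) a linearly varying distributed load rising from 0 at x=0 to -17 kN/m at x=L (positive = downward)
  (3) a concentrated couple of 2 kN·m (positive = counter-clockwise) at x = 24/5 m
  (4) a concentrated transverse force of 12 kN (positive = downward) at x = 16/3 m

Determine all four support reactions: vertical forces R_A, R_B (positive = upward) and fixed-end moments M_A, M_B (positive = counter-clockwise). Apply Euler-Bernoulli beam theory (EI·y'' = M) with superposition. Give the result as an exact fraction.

Load 1 — applied couple M₀=11 kN·m at a=6 m (b=L-a=2):
  R_A = 6M₀ab/L³ = 6·11·6·2/8³ = 99/64 kN
  M_A = M₀b(2a-b)/L² = 11·2·(2·6-2)/8² = 55/16 kN·m
  R_B = -6M₀ab/L³ = -6·11·6·2/8³ = -99/64 kN
  M_B = M₀a(2b-a)/L² = 11·6·(2·2-6)/8² = -33/16 kN·m
Load 2 — triangular load w₀=-17 kN/m (0→w₀ over full span):
  R_A = 3w₀L/20 = 3·(-17)·8/20 = -102/5 kN
  M_A = w₀L²/30 = (-17)·8²/30 = -544/15 kN·m
  R_B = 7w₀L/20 = 7·(-17)·8/20 = -238/5 kN
  M_B = -w₀L²/20 = -(-17)·8²/20 = 272/5 kN·m
Load 3 — applied couple M₀=2 kN·m at a=24/5 m (b=L-a=16/5):
  R_A = 6M₀ab/L³ = 6·2·(24/5)·(16/5)/8³ = 9/25 kN
  M_A = M₀b(2a-b)/L² = 2·(16/5)·(2·(24/5)-(16/5))/8² = 16/25 kN·m
  R_B = -6M₀ab/L³ = -6·2·(24/5)·(16/5)/8³ = -9/25 kN
  M_B = M₀a(2b-a)/L² = 2·(24/5)·(2·(16/5)-(24/5))/8² = 6/25 kN·m
Load 4 — point force P=12 kN at a=16/3 m (b=L-a=8/3):
  R_A = Pb²(3a+b)/L³ = 12·(8/3)²·(3·(16/3)+(8/3))/8³ = 28/9 kN
  M_A = Pab²/L² = 12·(16/3)·(8/3)²/8² = 64/9 kN·m
  R_B = Pa²(a+3b)/L³ = 12·(16/3)²·((16/3)+3·(8/3))/8³ = 80/9 kN
  M_B = -Pa²b/L² = -12·(16/3)²·(8/3)/8² = -128/9 kN·m
Superposition: R_A = -221501/14400 kN, M_A = -90281/3600 kN·m, R_B = -584899/14400 kN, M_B = 138079/3600 kN·m

R_A = -221501/14400 kN, M_A = -90281/3600 kN·m, R_B = -584899/14400 kN, M_B = 138079/3600 kN·m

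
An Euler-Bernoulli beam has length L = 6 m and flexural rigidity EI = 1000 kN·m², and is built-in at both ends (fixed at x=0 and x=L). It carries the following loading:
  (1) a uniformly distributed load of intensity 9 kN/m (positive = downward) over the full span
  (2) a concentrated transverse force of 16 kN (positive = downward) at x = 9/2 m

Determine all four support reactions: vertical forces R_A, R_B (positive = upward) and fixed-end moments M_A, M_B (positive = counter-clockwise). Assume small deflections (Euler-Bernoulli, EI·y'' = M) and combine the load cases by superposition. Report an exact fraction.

R_A = 59/2 kN, M_A = 63/2 kN·m, R_B = 81/2 kN, M_B = -81/2 kN·m

Load 1 — uniform load w=9 kN/m over full span:
  R_A = wL/2 = 9·6/2 = 27 kN
  M_A = wL²/12 = 9·6²/12 = 27 kN·m
  R_B = wL/2 = 9·6/2 = 27 kN
  M_B = -wL²/12 = -9·6²/12 = -27 kN·m
Load 2 — point force P=16 kN at a=9/2 m (b=L-a=3/2):
  R_A = Pb²(3a+b)/L³ = 16·(3/2)²·(3·(9/2)+(3/2))/6³ = 5/2 kN
  M_A = Pab²/L² = 16·(9/2)·(3/2)²/6² = 9/2 kN·m
  R_B = Pa²(a+3b)/L³ = 16·(9/2)²·((9/2)+3·(3/2))/6³ = 27/2 kN
  M_B = -Pa²b/L² = -16·(9/2)²·(3/2)/6² = -27/2 kN·m
Superposition: R_A = 59/2 kN, M_A = 63/2 kN·m, R_B = 81/2 kN, M_B = -81/2 kN·m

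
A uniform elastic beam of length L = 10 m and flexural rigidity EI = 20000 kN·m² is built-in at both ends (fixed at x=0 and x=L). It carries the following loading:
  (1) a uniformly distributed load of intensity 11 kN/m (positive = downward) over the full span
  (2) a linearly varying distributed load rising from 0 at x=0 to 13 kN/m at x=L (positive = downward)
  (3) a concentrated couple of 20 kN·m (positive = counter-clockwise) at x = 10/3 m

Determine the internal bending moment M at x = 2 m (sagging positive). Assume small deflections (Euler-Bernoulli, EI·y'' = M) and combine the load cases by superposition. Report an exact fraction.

M(2) = -22/5 kN·m

Load 1 — uniform load w=11 kN/m over full span:
  M_1 = wLx/2 - wL²/12 - wx²/2 = 11·10·2/2 - 11·10²/12 - 11·2²/2 = -11/3 kN·m
Load 2 — triangular load w₀=13 kN/m (0→w₀ over full span):
  M_2 = 3w₀Lx/20 - w₀L²/30 - w₀x³/(6L) = 3·13·10·2/20 - 13·10²/30 - 13·2³/(6·10) = -91/15 kN·m
Load 3 — applied couple M₀=20 kN·m at a=10/3 m (b=L-a=20/3):
  M_3 = R_Ax - M_A  [x≤a] with R_A=8/3, M_A=0 = (8/3)·2 - 0 = 16/3 kN·m
Superposition: M = Σ M_i = -22/5 kN·m ≈ -4.400000 kN·m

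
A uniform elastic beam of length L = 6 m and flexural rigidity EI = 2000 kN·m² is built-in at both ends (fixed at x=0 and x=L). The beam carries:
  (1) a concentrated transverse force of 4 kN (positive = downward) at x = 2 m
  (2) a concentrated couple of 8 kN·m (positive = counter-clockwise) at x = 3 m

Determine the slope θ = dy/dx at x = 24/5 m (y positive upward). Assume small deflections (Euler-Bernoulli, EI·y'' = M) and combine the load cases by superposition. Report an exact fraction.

θ(24/5) = 2/9375 rad

Load 1 — point force P=4 kN at a=2 m (b=L-a=4):
  θ_1 = Pa²(L-x)(2bL-(3b+a)(L-x))/(2L³EI)  [x>a] = 4·2²·(6-(24/5))·(2·4·6-(3·4+2)·(6-(24/5)))/(2·6³·2000) = 13/18750 rad
Load 2 — applied couple M₀=8 kN·m at a=3 m (b=L-a=3):
  θ_2 = (R_Ax²/2 - M_Ax - M₀(x-a))/EI  [x>a] with R_A=2, M_A=2 = (2·(24/5)²/2 - 2·(24/5) - 8·((24/5)-3))/2000 = -3/6250 rad
Superposition: θ = Σ θ_i = 2/9375 rad ≈ 0.000213 rad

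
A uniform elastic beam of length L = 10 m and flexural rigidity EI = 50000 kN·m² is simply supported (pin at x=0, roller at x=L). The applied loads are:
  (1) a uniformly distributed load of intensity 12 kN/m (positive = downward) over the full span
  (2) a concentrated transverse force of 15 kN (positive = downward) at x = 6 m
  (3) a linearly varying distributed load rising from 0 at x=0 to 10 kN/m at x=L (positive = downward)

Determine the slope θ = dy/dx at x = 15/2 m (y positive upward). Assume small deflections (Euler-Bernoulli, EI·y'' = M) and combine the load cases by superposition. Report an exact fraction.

θ(15/2) = 638317/57600000 rad

Load 1 — uniform load w=12 kN/m over full span:
  θ_1 = -w(L³-6Lx²+4x³)/(24EI) = -12·(10³-6·10·(15/2)²+4·(15/2)³)/(24·50000) = 11/1600 rad
Load 2 — point force P=15 kN at a=6 m (b=L-a=4):
  θ_2 = -Pa(2L²-6Lx+3x²+a²)/(6LEI)  [x>a] = -15·6·(2·10²-6·10·(15/2)+3·(15/2)²+6²)/(6·10·50000) = 543/400000 rad
Load 3 — triangular load w₀=10 kN/m (0→w₀ over full span):
  θ_3 = -w₀(7L⁴-30L²x²+15x⁴)/(360LEI) = -10·(7·10⁴-30·10²·(15/2)²+15·(15/2)⁴)/(360·10·50000) = 1313/460800 rad
Superposition: θ = Σ θ_i = 638317/57600000 rad ≈ 0.011082 rad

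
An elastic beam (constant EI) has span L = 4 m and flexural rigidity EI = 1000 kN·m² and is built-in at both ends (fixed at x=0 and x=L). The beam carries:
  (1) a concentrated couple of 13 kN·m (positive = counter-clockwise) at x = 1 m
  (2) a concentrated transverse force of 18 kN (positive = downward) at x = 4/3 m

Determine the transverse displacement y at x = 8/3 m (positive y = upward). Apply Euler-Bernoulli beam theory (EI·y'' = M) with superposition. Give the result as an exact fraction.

y(8/3) = -71/97200 m

Load 1 — applied couple M₀=13 kN·m at a=1 m (b=L-a=3):
  y_1 = (R_Ax³/6 - M_Ax²/2 - M₀(x-a)²/2)/EI  [x>a] with R_A=117/32, M_A=-39/16 = ((117/32)·(8/3)³/6 - (-39/16)·(8/3)²/2 - 13·((8/3)-1)²/2)/1000 = 13/6000 m
Load 2 — point force P=18 kN at a=4/3 m (b=L-a=8/3):
  y_2 = -Pa²(L-x)²(3bL-(3b+a)(L-x))/(6L³EI)  [x>a] = -18·(4/3)²·(4-(8/3))²·(3·(8/3)·4-(3·(8/3)+(4/3))·(4-(8/3)))/(6·4³·1000) = -88/30375 m
Superposition: y = Σ y_i = -71/97200 m ≈ -0.000730 m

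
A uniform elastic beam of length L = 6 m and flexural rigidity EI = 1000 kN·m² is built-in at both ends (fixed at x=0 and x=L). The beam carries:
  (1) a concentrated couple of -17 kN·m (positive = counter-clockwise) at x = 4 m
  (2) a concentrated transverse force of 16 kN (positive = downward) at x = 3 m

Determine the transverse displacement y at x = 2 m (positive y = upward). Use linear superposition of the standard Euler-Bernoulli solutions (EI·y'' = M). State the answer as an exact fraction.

y(2) = -19/2700 m

Load 1 — applied couple M₀=-17 kN·m at a=4 m (b=L-a=2):
  y_1 = (R_Ax³/6 - M_Ax²/2)/EI  [x≤a] with R_A=-34/9, M_A=-17/3 = ((-34/9)·2³/6 - (-17/3)·2²/2)/1000 = 17/2700 m
Load 2 — point force P=16 kN at a=3 m (b=L-a=3):
  y_2 = -Pb²x²(3aL-(3a+b)x)/(6L³EI)  [x≤a] = -16·3²·2²·(3·3·6-(3·3+3)·2)/(6·6³·1000) = -1/75 m
Superposition: y = Σ y_i = -19/2700 m ≈ -0.007037 m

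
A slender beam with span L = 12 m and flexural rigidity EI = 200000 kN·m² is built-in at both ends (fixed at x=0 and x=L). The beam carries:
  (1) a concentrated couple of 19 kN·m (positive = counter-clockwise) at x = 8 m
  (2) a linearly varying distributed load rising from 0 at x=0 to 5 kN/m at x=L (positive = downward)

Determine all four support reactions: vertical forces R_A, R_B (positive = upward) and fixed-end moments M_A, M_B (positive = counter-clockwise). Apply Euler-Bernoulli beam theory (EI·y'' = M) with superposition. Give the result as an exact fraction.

Load 1 — applied couple M₀=19 kN·m at a=8 m (b=L-a=4):
  R_A = 6M₀ab/L³ = 6·19·8·4/12³ = 19/9 kN
  M_A = M₀b(2a-b)/L² = 19·4·(2·8-4)/12² = 19/3 kN·m
  R_B = -6M₀ab/L³ = -6·19·8·4/12³ = -19/9 kN
  M_B = M₀a(2b-a)/L² = 19·8·(2·4-8)/12² = 0 kN·m
Load 2 — triangular load w₀=5 kN/m (0→w₀ over full span):
  R_A = 3w₀L/20 = 3·5·12/20 = 9 kN
  M_A = w₀L²/30 = 5·12²/30 = 24 kN·m
  R_B = 7w₀L/20 = 7·5·12/20 = 21 kN
  M_B = -w₀L²/20 = -5·12²/20 = -36 kN·m
Superposition: R_A = 100/9 kN, M_A = 91/3 kN·m, R_B = 170/9 kN, M_B = -36 kN·m

R_A = 100/9 kN, M_A = 91/3 kN·m, R_B = 170/9 kN, M_B = -36 kN·m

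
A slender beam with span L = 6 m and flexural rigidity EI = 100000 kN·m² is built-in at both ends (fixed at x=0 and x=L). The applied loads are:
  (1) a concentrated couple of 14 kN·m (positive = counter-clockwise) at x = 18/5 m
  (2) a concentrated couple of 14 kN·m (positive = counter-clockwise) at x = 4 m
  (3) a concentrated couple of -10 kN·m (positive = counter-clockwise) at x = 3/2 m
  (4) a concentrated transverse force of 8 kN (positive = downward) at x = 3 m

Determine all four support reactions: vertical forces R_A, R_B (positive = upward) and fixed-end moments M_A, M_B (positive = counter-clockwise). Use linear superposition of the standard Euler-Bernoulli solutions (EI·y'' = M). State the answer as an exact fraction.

Load 1 — applied couple M₀=14 kN·m at a=18/5 m (b=L-a=12/5):
  R_A = 6M₀ab/L³ = 6·14·(18/5)·(12/5)/6³ = 84/25 kN
  M_A = M₀b(2a-b)/L² = 14·(12/5)·(2·(18/5)-(12/5))/6² = 112/25 kN·m
  R_B = -6M₀ab/L³ = -6·14·(18/5)·(12/5)/6³ = -84/25 kN
  M_B = M₀a(2b-a)/L² = 14·(18/5)·(2·(12/5)-(18/5))/6² = 42/25 kN·m
Load 2 — applied couple M₀=14 kN·m at a=4 m (b=L-a=2):
  R_A = 6M₀ab/L³ = 6·14·4·2/6³ = 28/9 kN
  M_A = M₀b(2a-b)/L² = 14·2·(2·4-2)/6² = 14/3 kN·m
  R_B = -6M₀ab/L³ = -6·14·4·2/6³ = -28/9 kN
  M_B = M₀a(2b-a)/L² = 14·4·(2·2-4)/6² = 0 kN·m
Load 3 — applied couple M₀=-10 kN·m at a=3/2 m (b=L-a=9/2):
  R_A = 6M₀ab/L³ = 6·(-10)·(3/2)·(9/2)/6³ = -15/8 kN
  M_A = M₀b(2a-b)/L² = (-10)·(9/2)·(2·(3/2)-(9/2))/6² = 15/8 kN·m
  R_B = -6M₀ab/L³ = -6·(-10)·(3/2)·(9/2)/6³ = 15/8 kN
  M_B = M₀a(2b-a)/L² = (-10)·(3/2)·(2·(9/2)-(3/2))/6² = -25/8 kN·m
Load 4 — point force P=8 kN at a=3 m (b=L-a=3):
  R_A = Pb²(3a+b)/L³ = 8·3²·(3·3+3)/6³ = 4 kN
  M_A = Pab²/L² = 8·3·3²/6² = 6 kN·m
  R_B = Pa²(a+3b)/L³ = 8·3²·(3+3·3)/6³ = 4 kN
  M_B = -Pa²b/L² = -8·3²·3/6² = -6 kN·m
Superposition: R_A = 15473/1800 kN, M_A = 10213/600 kN·m, R_B = -1073/1800 kN, M_B = -1489/200 kN·m

R_A = 15473/1800 kN, M_A = 10213/600 kN·m, R_B = -1073/1800 kN, M_B = -1489/200 kN·m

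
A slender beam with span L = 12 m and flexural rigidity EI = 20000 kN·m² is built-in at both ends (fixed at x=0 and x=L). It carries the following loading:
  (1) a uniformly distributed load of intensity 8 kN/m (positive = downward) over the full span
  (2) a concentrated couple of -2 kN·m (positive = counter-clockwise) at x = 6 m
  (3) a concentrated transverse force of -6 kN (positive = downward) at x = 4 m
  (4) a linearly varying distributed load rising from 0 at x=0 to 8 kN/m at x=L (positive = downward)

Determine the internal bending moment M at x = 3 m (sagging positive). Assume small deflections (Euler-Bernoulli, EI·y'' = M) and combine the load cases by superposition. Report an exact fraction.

Load 1 — uniform load w=8 kN/m over full span:
  M_1 = wLx/2 - wL²/12 - wx²/2 = 8·12·3/2 - 8·12²/12 - 8·3²/2 = 12 kN·m
Load 2 — applied couple M₀=-2 kN·m at a=6 m (b=L-a=6):
  M_2 = R_Ax - M_A  [x≤a] with R_A=-1/4, M_A=-1/2 = (-1/4)·3 - (-1/2) = -1/4 kN·m
Load 3 — point force P=-6 kN at a=4 m (b=L-a=8):
  M_3 = Pb²(3a+b)x/L³ - Pab²/L²  [x≤a] = (-6)·8²·(3·4+8)·3/12³ - (-6)·4·8²/12² = -8/3 kN·m
Load 4 — triangular load w₀=8 kN/m (0→w₀ over full span):
  M_4 = 3w₀Lx/20 - w₀L²/30 - w₀x³/(6L) = 3·8·12·3/20 - 8·12²/30 - 8·3³/(6·12) = 9/5 kN·m
Superposition: M = Σ M_i = 653/60 kN·m ≈ 10.883333 kN·m

M(3) = 653/60 kN·m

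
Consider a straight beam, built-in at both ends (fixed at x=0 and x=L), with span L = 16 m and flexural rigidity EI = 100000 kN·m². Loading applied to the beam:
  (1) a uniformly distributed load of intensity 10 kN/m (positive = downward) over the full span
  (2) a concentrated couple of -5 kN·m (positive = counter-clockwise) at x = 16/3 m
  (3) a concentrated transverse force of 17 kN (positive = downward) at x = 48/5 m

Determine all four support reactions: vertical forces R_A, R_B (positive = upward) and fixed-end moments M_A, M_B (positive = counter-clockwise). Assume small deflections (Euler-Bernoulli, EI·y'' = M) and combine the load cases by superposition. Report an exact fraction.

Load 1 — uniform load w=10 kN/m over full span:
  R_A = wL/2 = 10·16/2 = 80 kN
  M_A = wL²/12 = 10·16²/12 = 640/3 kN·m
  R_B = wL/2 = 10·16/2 = 80 kN
  M_B = -wL²/12 = -10·16²/12 = -640/3 kN·m
Load 2 — applied couple M₀=-5 kN·m at a=16/3 m (b=L-a=32/3):
  R_A = 6M₀ab/L³ = 6·(-5)·(16/3)·(32/3)/16³ = -5/12 kN
  M_A = M₀b(2a-b)/L² = (-5)·(32/3)·(2·(16/3)-(32/3))/16² = 0 kN·m
  R_B = -6M₀ab/L³ = -6·(-5)·(16/3)·(32/3)/16³ = 5/12 kN
  M_B = M₀a(2b-a)/L² = (-5)·(16/3)·(2·(32/3)-(16/3))/16² = -5/3 kN·m
Load 3 — point force P=17 kN at a=48/5 m (b=L-a=32/5):
  R_A = Pb²(3a+b)/L³ = 17·(32/5)²·(3·(48/5)+(32/5))/16³ = 748/125 kN
  M_A = Pab²/L² = 17·(48/5)·(32/5)²/16² = 3264/125 kN·m
  R_B = Pa²(a+3b)/L³ = 17·(48/5)²·((48/5)+3·(32/5))/16³ = 1377/125 kN
  M_B = -Pa²b/L² = -17·(48/5)²·(32/5)/16² = -4896/125 kN·m
Superposition: R_A = 128351/1500 kN, M_A = 89792/375 kN·m, R_B = 137149/1500 kN, M_B = -31771/125 kN·m

R_A = 128351/1500 kN, M_A = 89792/375 kN·m, R_B = 137149/1500 kN, M_B = -31771/125 kN·m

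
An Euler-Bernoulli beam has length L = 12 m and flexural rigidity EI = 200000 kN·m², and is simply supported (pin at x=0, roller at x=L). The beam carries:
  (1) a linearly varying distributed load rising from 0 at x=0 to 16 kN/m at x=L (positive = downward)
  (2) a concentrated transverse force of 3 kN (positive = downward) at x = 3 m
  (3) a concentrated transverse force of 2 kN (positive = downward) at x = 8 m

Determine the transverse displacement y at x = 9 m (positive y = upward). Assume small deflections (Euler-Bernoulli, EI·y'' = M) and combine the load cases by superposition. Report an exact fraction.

Load 1 — triangular load w₀=16 kN/m (0→w₀ over full span):
  y_1 = -w₀x(7L⁴-10L²x²+3x⁴)/(360LEI) = -16·9·(7·12⁴-10·12²·9²+3·9⁴)/(360·12·200000) = -3213/400000 m
Load 2 — point force P=3 kN at a=3 m (b=L-a=9):
  y_2 = -Pa(L-x)(2Lx-a²-x²)/(6LEI)  [x>a] = -3·3·(12-9)·(2·12·9-3²-9²)/(6·12·200000) = -189/800000 m
Load 3 — point force P=2 kN at a=8 m (b=L-a=4):
  y_3 = -Pa(L-x)(2Lx-a²-x²)/(6LEI)  [x>a] = -2·8·(12-9)·(2·12·9-8²-9²)/(6·12·200000) = -71/300000 m
Superposition: y = Σ y_i = -20413/2400000 m ≈ -0.008505 m

y(9) = -20413/2400000 m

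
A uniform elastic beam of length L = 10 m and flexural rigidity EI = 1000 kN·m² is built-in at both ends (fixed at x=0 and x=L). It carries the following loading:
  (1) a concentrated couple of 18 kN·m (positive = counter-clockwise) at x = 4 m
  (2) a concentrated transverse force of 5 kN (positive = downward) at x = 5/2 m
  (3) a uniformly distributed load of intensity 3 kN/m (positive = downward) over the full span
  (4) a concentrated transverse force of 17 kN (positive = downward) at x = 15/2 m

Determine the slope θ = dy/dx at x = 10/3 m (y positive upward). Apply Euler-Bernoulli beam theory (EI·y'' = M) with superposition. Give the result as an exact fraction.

θ(10/3) = -26849/1080000 rad

Load 1 — applied couple M₀=18 kN·m at a=4 m (b=L-a=6):
  θ_1 = (R_Ax²/2 - M_Ax)/EI  [x≤a] with R_A=324/125, M_A=54/25 = ((324/125)·(10/3)²/2 - (54/25)·(10/3))/1000 = 9/1250 rad
Load 2 — point force P=5 kN at a=5/2 m (b=L-a=15/2):
  θ_2 = Pa²(L-x)(2bL-(3b+a)(L-x))/(2L³EI)  [x>a] = 5·(5/2)²·(10-(10/3))·(2·(15/2)·10-(3·(15/2)+(5/2))·(10-(10/3)))/(2·10³·1000) = -1/576 rad
Load 3 — uniform load w=3 kN/m over full span:
  θ_3 = -wx(L-x)(L-2x)/(12EI) = -3·(10/3)·(10-(10/3))·(10-2·(10/3))/(12·1000) = -1/54 rad
Load 4 — point force P=17 kN at a=15/2 m (b=L-a=5/2):
  θ_4 = -Pb²x(2aL-(3a+b)x)/(2L³EI)  [x≤a] = -17·(5/2)²·(10/3)·(2·(15/2)·10-(3·(15/2)+(5/2))·(10/3))/(2·10³·1000) = -17/1440 rad
Superposition: θ = Σ θ_i = -26849/1080000 rad ≈ -0.024860 rad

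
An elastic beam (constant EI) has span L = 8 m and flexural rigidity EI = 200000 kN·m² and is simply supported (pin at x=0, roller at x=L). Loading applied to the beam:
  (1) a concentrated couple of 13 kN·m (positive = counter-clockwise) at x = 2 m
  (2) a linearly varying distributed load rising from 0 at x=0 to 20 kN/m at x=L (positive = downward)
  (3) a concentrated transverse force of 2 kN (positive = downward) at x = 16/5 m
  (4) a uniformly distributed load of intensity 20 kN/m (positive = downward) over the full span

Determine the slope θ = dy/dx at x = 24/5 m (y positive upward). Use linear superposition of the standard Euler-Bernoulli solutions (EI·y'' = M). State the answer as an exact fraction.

θ(24/5) = 793777/900000000 rad

Load 1 — applied couple M₀=13 kN·m at a=2 m (b=L-a=6):
  θ_1 = (M₀x²/(2L)-M₀(x-a)+C₁)/EI  [x>a] with C₁=M₀(3b²-L²)/(6L)=143/12 = (13·(24/5)²/(2·8)-13·((24/5)-2)+(143/12))/200000 = -1729/60000000 rad
Load 2 — triangular load w₀=20 kN/m (0→w₀ over full span):
  θ_2 = -w₀(7L⁴-30L²x²+15x⁴)/(360LEI) = -20·(7·8⁴-30·8²·(24/5)²+15·(24/5)⁴)/(360·8·200000) = 928/3515625 rad
Load 3 — point force P=2 kN at a=16/5 m (b=L-a=24/5):
  θ_3 = -Pa(2L²-6Lx+3x²+a²)/(6LEI)  [x>a] = -2·(16/5)·(2·8²-6·8·(24/5)+3·(24/5)²+(16/5)²)/(6·8·200000) = 6/390625 rad
Load 4 — uniform load w=20 kN/m over full span:
  θ_4 = -w(L³-6Lx²+4x³)/(24EI) = -20·(8³-6·8·(24/5)²+4·(24/5)³)/(24·200000) = 148/234375 rad
Superposition: θ = Σ θ_i = 793777/900000000 rad ≈ 0.000882 rad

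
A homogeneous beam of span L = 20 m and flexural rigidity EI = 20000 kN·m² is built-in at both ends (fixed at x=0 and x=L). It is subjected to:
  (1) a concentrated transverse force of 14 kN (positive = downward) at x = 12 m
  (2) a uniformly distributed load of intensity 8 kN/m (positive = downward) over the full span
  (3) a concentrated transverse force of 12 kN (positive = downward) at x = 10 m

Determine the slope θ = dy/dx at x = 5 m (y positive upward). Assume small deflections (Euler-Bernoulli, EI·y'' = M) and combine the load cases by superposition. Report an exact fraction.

Load 1 — point force P=14 kN at a=12 m (b=L-a=8):
  θ_1 = -Pb²x(2aL-(3a+b)x)/(2L³EI)  [x≤a] = -14·8²·5·(2·12·20-(3·12+8)·5)/(2·20³·20000) = -91/25000 rad
Load 2 — uniform load w=8 kN/m over full span:
  θ_2 = -wx(L-x)(L-2x)/(12EI) = -8·5·(20-5)·(20-2·5)/(12·20000) = -1/40 rad
Load 3 — point force P=12 kN at a=10 m (b=L-a=10):
  θ_3 = -Pb²x(2aL-(3a+b)x)/(2L³EI)  [x≤a] = -12·10²·5·(2·10·20-(3·10+10)·5)/(2·20³·20000) = -3/800 rad
Superposition: θ = Σ θ_i = -3239/100000 rad ≈ -0.032390 rad

θ(5) = -3239/100000 rad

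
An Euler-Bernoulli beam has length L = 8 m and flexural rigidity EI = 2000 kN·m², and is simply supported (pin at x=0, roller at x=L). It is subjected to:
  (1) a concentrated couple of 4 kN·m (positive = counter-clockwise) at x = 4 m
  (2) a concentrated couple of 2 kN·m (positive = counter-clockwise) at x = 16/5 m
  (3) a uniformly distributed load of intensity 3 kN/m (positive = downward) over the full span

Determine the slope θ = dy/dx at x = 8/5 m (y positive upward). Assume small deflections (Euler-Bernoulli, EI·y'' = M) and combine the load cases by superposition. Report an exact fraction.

θ(8/5) = -1589/62500 rad

Load 1 — applied couple M₀=4 kN·m at a=4 m (b=L-a=4):
  θ_1 = (M₀x²/(2L)+C₁)/EI  [x≤a] with C₁=M₀(3b²-L²)/(6L)=-4/3 = (4·(8/5)²/(2·8)+(-4/3))/2000 = -13/37500 rad
Load 2 — applied couple M₀=2 kN·m at a=16/5 m (b=L-a=24/5):
  θ_2 = (M₀x²/(2L)+C₁)/EI  [x≤a] with C₁=M₀(3b²-L²)/(6L)=16/75 = (2·(8/5)²/(2·8)+(16/75))/2000 = 1/3750 rad
Load 3 — uniform load w=3 kN/m over full span:
  θ_3 = -w(L³-6Lx²+4x³)/(24EI) = -3·(8³-6·8·(8/5)²+4·(8/5)³)/(24·2000) = -396/15625 rad
Superposition: θ = Σ θ_i = -1589/62500 rad ≈ -0.025424 rad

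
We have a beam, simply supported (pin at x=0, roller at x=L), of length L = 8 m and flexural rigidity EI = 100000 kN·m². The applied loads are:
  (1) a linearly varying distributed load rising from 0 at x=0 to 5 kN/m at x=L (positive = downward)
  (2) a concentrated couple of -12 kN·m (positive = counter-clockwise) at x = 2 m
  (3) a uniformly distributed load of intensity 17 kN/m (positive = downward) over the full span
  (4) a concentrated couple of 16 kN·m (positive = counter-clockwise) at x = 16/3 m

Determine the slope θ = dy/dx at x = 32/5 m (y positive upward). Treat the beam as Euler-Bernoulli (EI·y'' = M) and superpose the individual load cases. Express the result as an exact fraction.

θ(32/5) = 43881/12500000 rad

Load 1 — triangular load w₀=5 kN/m (0→w₀ over full span):
  θ_1 = -w₀(7L⁴-30L²x²+15x⁴)/(360LEI) = -5·(7·8⁴-30·8²·(32/5)²+15·(32/5)⁴)/(360·8·100000) = 1514/3515625 rad
Load 2 — applied couple M₀=-12 kN·m at a=2 m (b=L-a=6):
  θ_2 = (M₀x²/(2L)-M₀(x-a)+C₁)/EI  [x>a] with C₁=M₀(3b²-L²)/(6L)=-11 = ((-12)·(32/5)²/(2·8)-(-12)·((32/5)-2)+(-11))/100000 = 277/2500000 rad
Load 3 — uniform load w=17 kN/m over full span:
  θ_3 = -w(L³-6Lx²+4x³)/(24EI) = -17·(8³-6·8·(32/5)²+4·(32/5)³)/(24·100000) = 1122/390625 rad
Load 4 — applied couple M₀=16 kN·m at a=16/3 m (b=L-a=8/3):
  θ_4 = (M₀x²/(2L)-M₀(x-a)+C₁)/EI  [x>a] with C₁=M₀(3b²-L²)/(6L)=-128/9 = (16·(32/5)²/(2·8)-16·((32/5)-(16/3))+(-128/9))/100000 = 68/703125 rad
Superposition: θ = Σ θ_i = 43881/12500000 rad ≈ 0.003510 rad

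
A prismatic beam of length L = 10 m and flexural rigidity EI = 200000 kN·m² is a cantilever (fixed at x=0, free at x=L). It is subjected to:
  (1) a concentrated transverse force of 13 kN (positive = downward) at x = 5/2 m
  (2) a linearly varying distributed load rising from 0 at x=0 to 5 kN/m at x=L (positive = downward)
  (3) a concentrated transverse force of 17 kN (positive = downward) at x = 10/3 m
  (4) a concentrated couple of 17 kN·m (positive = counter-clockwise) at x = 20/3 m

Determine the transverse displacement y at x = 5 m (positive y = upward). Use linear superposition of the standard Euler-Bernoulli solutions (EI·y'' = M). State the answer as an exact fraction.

Load 1 — point force P=13 kN at a=5/2 m (b=L-a=15/2):
  y_1 = -Pa²(3x-a)/(6EI)  [x>a] = -13·(5/2)²·(3·5-(5/2))/(6·200000) = -13/15360 m
Load 2 — triangular load w₀=5 kN/m (0→w₀ over full span):
  y_2 = (w₀Lx³/12-w₀L²x²/6-w₀x⁵/(120L))/EI = (5·10·5³/12-5·10²·5²/6-5·5⁵/(120·10))/200000 = -121/15360 m
Load 3 — point force P=17 kN at a=10/3 m (b=L-a=20/3):
  y_3 = -Pa²(3x-a)/(6EI)  [x>a] = -17·(10/3)²·(3·5-(10/3))/(6·200000) = -119/64800 m
Load 4 — applied couple M₀=17 kN·m at a=20/3 m (b=L-a=10/3):
  y_4 = M₀x²/(2EI)  [x≤a] = 17·5²/(2·200000) = 17/16000 m
Superposition: y = Σ y_i = -49237/5184000 m ≈ -0.009498 m

y(5) = -49237/5184000 m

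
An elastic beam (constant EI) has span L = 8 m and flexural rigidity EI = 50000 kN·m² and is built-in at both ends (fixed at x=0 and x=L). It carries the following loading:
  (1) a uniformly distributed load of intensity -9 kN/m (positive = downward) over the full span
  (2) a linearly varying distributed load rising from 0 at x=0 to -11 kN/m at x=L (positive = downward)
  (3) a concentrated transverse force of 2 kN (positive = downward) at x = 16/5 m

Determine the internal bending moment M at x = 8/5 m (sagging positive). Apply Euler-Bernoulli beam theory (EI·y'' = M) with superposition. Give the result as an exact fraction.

M(8/5) = 9328/1875 kN·m

Load 1 — uniform load w=-9 kN/m over full span:
  M_1 = wLx/2 - wL²/12 - wx²/2 = (-9)·8·(8/5)/2 - (-9)·8²/12 - (-9)·(8/5)²/2 = 48/25 kN·m
Load 2 — triangular load w₀=-11 kN/m (0→w₀ over full span):
  M_2 = 3w₀Lx/20 - w₀L²/30 - w₀x³/(6L) = 3·(-11)·8·(8/5)/20 - (-11)·8²/30 - (-11)·(8/5)³/(6·8) = 1232/375 kN·m
Load 3 — point force P=2 kN at a=16/5 m (b=L-a=24/5):
  M_3 = Pb²(3a+b)x/L³ - Pab²/L²  [x≤a] = 2·(24/5)²·(3·(16/5)+(24/5))·(8/5)/8³ - 2·(16/5)·(24/5)²/8² = -144/625 kN·m
Superposition: M = Σ M_i = 9328/1875 kN·m ≈ 4.974933 kN·m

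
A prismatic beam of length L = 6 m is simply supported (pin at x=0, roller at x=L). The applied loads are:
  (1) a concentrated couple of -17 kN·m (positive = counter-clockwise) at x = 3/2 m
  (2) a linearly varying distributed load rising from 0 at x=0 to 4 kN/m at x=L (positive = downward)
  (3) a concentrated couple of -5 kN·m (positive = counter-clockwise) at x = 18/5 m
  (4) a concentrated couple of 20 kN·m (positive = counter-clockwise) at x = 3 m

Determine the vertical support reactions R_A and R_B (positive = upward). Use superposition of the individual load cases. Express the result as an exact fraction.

Load 1 — applied couple M₀=-17 kN·m at a=3/2 m (b=L-a=9/2):
  R_A = M₀/L = (-17)/6 = -17/6 kN
  R_B = -M₀/L = -(-17)/6 = 17/6 kN
Load 2 — triangular load w₀=4 kN/m (0→w₀ over full span):
  R_A = w₀L/6 = 4·6/6 = 4 kN
  R_B = w₀L/3 = 4·6/3 = 8 kN
Load 3 — applied couple M₀=-5 kN·m at a=18/5 m (b=L-a=12/5):
  R_A = M₀/L = (-5)/6 = -5/6 kN
  R_B = -M₀/L = -(-5)/6 = 5/6 kN
Load 4 — applied couple M₀=20 kN·m at a=3 m (b=L-a=3):
  R_A = M₀/L = 20/6 = 10/3 kN
  R_B = -M₀/L = -20/6 = -10/3 kN
Superposition: R_A = 11/3 kN, R_B = 25/3 kN

R_A = 11/3 kN, R_B = 25/3 kN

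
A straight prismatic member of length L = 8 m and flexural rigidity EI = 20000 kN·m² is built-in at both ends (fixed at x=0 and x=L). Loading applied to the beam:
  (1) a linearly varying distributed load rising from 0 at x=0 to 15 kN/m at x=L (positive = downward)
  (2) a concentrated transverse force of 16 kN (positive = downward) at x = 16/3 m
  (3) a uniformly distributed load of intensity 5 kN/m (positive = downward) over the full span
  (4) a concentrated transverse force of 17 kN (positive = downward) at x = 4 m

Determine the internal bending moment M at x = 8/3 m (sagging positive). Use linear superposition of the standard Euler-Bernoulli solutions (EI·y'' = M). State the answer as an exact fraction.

M(8/3) = 2123/81 kN·m

Load 1 — triangular load w₀=15 kN/m (0→w₀ over full span):
  M_1 = 3w₀Lx/20 - w₀L²/30 - w₀x³/(6L) = 3·15·8·(8/3)/20 - 15·8²/30 - 15·(8/3)³/(6·8) = 272/27 kN·m
Load 2 — point force P=16 kN at a=16/3 m (b=L-a=8/3):
  M_2 = Pb²(3a+b)x/L³ - Pab²/L²  [x≤a] = 16·(8/3)²·(3·(16/3)+(8/3))·(8/3)/8³ - 16·(16/3)·(8/3)²/8² = 128/81 kN·m
Load 3 — uniform load w=5 kN/m over full span:
  M_3 = wLx/2 - wL²/12 - wx²/2 = 5·8·(8/3)/2 - 5·8²/12 - 5·(8/3)²/2 = 80/9 kN·m
Load 4 — point force P=17 kN at a=4 m (b=L-a=4):
  M_4 = Pb²(3a+b)x/L³ - Pab²/L²  [x≤a] = 17·4²·(3·4+4)·(8/3)/8³ - 17·4·4²/8² = 17/3 kN·m
Superposition: M = Σ M_i = 2123/81 kN·m ≈ 26.209877 kN·m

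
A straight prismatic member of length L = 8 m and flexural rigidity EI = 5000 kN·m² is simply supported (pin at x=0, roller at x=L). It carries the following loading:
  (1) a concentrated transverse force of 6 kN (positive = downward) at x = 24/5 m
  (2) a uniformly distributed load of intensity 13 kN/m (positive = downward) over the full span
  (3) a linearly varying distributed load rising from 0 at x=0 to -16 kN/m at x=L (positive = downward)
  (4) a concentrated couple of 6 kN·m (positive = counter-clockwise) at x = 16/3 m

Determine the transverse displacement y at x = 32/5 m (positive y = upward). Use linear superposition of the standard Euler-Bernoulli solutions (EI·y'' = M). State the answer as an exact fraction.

Load 1 — point force P=6 kN at a=24/5 m (b=L-a=16/5):
  y_1 = -Pa(L-x)(2Lx-a²-x²)/(6LEI)  [x>a] = -6·(24/5)·(8-(32/5))·(2·8·(32/5)-(24/5)²-(32/5)²)/(6·8·5000) = -576/78125 m
Load 2 — uniform load w=13 kN/m over full span:
  y_2 = -wx(L³-2Lx²+x³)/(24EI) = -13·(32/5)·(8³-2·8·(32/5)²+(32/5)³)/(24·5000) = -96512/1171875 m
Load 3 — triangular load w₀=-16 kN/m (0→w₀ over full span):
  y_3 = -w₀x(7L⁴-10L²x²+3x⁴)/(360LEI) = -(-16)·(32/5)·(7·8⁴-10·8²·(32/5)²+3·(32/5)⁴)/(360·8·5000) = 520192/9765625 m
Load 4 — applied couple M₀=6 kN·m at a=16/3 m (b=L-a=8/3):
  y_4 = (M₀x³/(6L)-M₀(x-a)²/2+C₁x)/EI  [x>a] with C₁=M₀(3b²-L²)/(6L)=-16/3 = (6·(32/5)³/(6·8)-6·((32/5)-(16/3))²/2+(-16/3)·(32/5))/5000 = -224/234375 m
Superposition: y = Σ y_i = -365408/9765625 m ≈ -0.037418 m

y(32/5) = -365408/9765625 m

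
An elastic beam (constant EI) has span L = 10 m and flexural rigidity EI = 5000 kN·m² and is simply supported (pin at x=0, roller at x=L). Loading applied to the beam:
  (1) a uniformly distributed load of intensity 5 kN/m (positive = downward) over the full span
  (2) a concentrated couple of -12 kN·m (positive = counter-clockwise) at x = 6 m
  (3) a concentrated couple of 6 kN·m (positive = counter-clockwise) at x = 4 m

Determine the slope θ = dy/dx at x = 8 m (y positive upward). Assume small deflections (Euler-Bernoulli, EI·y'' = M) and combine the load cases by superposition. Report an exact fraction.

θ(8) = 157/5000 rad

Load 1 — uniform load w=5 kN/m over full span:
  θ_1 = -w(L³-6Lx²+4x³)/(24EI) = -5·(10³-6·10·8²+4·8³)/(24·5000) = 33/1000 rad
Load 2 — applied couple M₀=-12 kN·m at a=6 m (b=L-a=4):
  θ_2 = (M₀x²/(2L)-M₀(x-a)+C₁)/EI  [x>a] with C₁=M₀(3b²-L²)/(6L)=52/5 = ((-12)·8²/(2·10)-(-12)·(8-6)+(52/5))/5000 = -1/1250 rad
Load 3 — applied couple M₀=6 kN·m at a=4 m (b=L-a=6):
  θ_3 = (M₀x²/(2L)-M₀(x-a)+C₁)/EI  [x>a] with C₁=M₀(3b²-L²)/(6L)=4/5 = (6·8²/(2·10)-6·(8-4)+(4/5))/5000 = -1/1250 rad
Superposition: θ = Σ θ_i = 157/5000 rad ≈ 0.031400 rad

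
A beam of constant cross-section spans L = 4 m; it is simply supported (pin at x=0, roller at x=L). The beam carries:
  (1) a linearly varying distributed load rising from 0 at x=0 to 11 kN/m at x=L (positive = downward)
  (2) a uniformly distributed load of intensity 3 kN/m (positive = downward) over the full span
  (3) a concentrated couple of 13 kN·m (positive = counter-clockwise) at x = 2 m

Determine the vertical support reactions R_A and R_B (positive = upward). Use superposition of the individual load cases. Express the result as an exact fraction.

Load 1 — triangular load w₀=11 kN/m (0→w₀ over full span):
  R_A = w₀L/6 = 11·4/6 = 22/3 kN
  R_B = w₀L/3 = 11·4/3 = 44/3 kN
Load 2 — uniform load w=3 kN/m over full span:
  R_A = wL/2 = 3·4/2 = 6 kN
  R_B = wL/2 = 3·4/2 = 6 kN
Load 3 — applied couple M₀=13 kN·m at a=2 m (b=L-a=2):
  R_A = M₀/L = 13/4 kN
  R_B = -M₀/L = -13/4 kN
Superposition: R_A = 199/12 kN, R_B = 209/12 kN

R_A = 199/12 kN, R_B = 209/12 kN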